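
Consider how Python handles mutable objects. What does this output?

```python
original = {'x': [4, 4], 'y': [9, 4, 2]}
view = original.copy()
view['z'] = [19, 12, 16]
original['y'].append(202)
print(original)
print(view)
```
{'x': [4, 4], 'y': [9, 4, 2, 202]}
{'x': [4, 4], 'y': [9, 4, 2, 202], 'z': [19, 12, 16]}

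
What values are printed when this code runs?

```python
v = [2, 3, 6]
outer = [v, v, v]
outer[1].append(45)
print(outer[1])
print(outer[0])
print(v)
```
[2, 3, 6, 45]
[2, 3, 6, 45]
[2, 3, 6, 45]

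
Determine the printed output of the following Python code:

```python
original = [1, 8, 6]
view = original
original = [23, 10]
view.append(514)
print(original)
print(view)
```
[23, 10]
[1, 8, 6, 514]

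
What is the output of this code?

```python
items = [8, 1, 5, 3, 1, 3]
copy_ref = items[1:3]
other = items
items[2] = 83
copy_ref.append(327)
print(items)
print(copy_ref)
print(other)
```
[8, 1, 83, 3, 1, 3]
[1, 5, 327]
[8, 1, 83, 3, 1, 3]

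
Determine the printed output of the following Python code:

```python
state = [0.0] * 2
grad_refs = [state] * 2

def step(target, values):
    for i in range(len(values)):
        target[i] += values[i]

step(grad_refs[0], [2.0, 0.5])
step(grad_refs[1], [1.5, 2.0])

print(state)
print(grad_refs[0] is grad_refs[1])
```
[3.5, 2.5]
True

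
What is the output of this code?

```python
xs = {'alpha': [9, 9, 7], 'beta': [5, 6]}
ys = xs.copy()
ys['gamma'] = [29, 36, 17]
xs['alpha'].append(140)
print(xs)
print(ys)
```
{'alpha': [9, 9, 7, 140], 'beta': [5, 6]}
{'alpha': [9, 9, 7, 140], 'beta': [5, 6], 'gamma': [29, 36, 17]}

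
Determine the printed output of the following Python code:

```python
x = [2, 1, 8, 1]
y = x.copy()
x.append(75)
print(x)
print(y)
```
[2, 1, 8, 1, 75]
[2, 1, 8, 1]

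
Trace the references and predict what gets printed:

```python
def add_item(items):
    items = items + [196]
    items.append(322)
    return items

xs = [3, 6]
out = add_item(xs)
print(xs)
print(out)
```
[3, 6]
[3, 6, 196, 322]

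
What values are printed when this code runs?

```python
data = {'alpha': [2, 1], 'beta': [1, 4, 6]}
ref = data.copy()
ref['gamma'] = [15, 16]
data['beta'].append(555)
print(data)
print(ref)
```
{'alpha': [2, 1], 'beta': [1, 4, 6, 555]}
{'alpha': [2, 1], 'beta': [1, 4, 6, 555], 'gamma': [15, 16]}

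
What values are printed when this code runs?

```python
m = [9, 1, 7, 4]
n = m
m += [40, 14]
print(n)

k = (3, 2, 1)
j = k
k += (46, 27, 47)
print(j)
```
[9, 1, 7, 4, 40, 14]
(3, 2, 1)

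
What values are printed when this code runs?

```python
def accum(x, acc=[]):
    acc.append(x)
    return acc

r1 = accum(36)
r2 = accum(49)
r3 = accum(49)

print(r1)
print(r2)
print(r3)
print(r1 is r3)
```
[36, 49, 49]
[36, 49, 49]
[36, 49, 49]
True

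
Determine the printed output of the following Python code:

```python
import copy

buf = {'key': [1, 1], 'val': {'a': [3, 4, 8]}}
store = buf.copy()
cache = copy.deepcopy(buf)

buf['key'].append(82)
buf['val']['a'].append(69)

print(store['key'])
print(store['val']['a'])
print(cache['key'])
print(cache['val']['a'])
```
[1, 1, 82]
[3, 4, 8, 69]
[1, 1]
[3, 4, 8]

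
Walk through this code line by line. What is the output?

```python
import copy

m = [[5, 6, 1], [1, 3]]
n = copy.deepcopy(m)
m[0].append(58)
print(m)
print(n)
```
[[5, 6, 1, 58], [1, 3]]
[[5, 6, 1], [1, 3]]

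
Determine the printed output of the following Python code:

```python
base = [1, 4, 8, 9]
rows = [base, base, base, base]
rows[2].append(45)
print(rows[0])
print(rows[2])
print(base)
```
[1, 4, 8, 9, 45]
[1, 4, 8, 9, 45]
[1, 4, 8, 9, 45]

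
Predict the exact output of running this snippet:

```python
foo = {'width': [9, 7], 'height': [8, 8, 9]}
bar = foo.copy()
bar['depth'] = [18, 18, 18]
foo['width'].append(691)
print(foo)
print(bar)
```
{'width': [9, 7, 691], 'height': [8, 8, 9]}
{'width': [9, 7, 691], 'height': [8, 8, 9], 'depth': [18, 18, 18]}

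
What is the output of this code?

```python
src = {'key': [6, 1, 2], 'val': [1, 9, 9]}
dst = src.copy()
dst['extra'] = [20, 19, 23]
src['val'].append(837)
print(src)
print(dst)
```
{'key': [6, 1, 2], 'val': [1, 9, 9, 837]}
{'key': [6, 1, 2], 'val': [1, 9, 9, 837], 'extra': [20, 19, 23]}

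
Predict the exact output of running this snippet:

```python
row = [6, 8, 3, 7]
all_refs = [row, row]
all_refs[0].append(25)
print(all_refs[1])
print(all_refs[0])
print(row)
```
[6, 8, 3, 7, 25]
[6, 8, 3, 7, 25]
[6, 8, 3, 7, 25]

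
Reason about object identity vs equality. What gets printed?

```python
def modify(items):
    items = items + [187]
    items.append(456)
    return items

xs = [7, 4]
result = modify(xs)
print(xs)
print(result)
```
[7, 4]
[7, 4, 187, 456]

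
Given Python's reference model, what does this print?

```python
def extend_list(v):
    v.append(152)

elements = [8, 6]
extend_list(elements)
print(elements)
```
[8, 6, 152]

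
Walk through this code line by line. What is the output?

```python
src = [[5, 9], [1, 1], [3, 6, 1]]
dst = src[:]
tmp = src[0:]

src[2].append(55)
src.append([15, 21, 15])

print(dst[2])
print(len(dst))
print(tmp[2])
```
[3, 6, 1, 55]
3
[3, 6, 1, 55]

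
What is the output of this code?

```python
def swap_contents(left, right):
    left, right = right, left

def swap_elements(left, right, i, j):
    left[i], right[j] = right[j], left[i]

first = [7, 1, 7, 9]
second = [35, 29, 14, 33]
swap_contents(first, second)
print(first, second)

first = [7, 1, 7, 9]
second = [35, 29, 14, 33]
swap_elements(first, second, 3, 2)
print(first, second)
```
[7, 1, 7, 9] [35, 29, 14, 33]
[7, 1, 7, 14] [35, 29, 9, 33]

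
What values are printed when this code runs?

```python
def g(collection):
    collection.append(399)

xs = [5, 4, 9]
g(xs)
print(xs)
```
[5, 4, 9, 399]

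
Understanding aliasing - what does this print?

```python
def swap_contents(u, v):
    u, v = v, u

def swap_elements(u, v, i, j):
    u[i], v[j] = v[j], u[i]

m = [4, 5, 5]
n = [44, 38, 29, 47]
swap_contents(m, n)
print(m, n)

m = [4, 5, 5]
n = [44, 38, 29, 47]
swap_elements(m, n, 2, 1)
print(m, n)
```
[4, 5, 5] [44, 38, 29, 47]
[4, 5, 38] [44, 5, 29, 47]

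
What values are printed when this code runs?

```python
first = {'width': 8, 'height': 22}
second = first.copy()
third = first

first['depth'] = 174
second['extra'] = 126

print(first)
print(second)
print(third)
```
{'width': 8, 'height': 22, 'depth': 174}
{'width': 8, 'height': 22, 'extra': 126}
{'width': 8, 'height': 22, 'depth': 174}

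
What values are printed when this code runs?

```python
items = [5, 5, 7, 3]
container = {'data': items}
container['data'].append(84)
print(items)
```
[5, 5, 7, 3, 84]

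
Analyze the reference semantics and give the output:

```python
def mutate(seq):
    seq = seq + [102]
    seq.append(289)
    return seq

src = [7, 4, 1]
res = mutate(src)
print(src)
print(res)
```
[7, 4, 1]
[7, 4, 1, 102, 289]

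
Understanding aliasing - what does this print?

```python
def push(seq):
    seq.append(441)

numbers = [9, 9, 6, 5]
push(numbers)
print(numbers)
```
[9, 9, 6, 5, 441]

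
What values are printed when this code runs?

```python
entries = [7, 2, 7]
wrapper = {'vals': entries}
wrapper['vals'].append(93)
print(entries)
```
[7, 2, 7, 93]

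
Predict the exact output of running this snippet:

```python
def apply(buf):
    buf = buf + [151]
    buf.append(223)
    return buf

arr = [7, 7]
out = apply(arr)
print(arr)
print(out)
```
[7, 7]
[7, 7, 151, 223]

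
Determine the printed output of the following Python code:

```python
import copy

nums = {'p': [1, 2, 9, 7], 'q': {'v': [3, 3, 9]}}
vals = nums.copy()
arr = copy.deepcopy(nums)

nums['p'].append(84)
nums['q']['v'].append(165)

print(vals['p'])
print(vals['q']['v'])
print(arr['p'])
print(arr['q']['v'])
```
[1, 2, 9, 7, 84]
[3, 3, 9, 165]
[1, 2, 9, 7]
[3, 3, 9]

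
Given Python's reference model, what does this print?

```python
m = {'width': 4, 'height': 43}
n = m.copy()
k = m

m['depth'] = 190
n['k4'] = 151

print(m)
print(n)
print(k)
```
{'width': 4, 'height': 43, 'depth': 190}
{'width': 4, 'height': 43, 'k4': 151}
{'width': 4, 'height': 43, 'depth': 190}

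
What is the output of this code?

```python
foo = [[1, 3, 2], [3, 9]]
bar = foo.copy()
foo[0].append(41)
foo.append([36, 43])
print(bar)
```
[[1, 3, 2, 41], [3, 9]]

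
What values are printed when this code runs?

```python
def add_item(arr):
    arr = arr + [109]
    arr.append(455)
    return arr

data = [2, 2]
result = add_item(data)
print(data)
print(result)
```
[2, 2]
[2, 2, 109, 455]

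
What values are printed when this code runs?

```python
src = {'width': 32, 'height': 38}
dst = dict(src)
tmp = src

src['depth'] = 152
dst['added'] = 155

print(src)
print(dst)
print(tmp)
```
{'width': 32, 'height': 38, 'depth': 152}
{'width': 32, 'height': 38, 'added': 155}
{'width': 32, 'height': 38, 'depth': 152}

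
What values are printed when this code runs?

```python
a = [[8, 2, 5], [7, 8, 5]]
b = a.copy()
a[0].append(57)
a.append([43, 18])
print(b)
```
[[8, 2, 5, 57], [7, 8, 5]]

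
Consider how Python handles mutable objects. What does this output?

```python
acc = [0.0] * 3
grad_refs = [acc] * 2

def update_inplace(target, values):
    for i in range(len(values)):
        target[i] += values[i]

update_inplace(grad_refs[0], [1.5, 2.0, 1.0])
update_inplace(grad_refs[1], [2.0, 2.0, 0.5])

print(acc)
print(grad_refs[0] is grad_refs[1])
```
[3.5, 4.0, 1.5]
True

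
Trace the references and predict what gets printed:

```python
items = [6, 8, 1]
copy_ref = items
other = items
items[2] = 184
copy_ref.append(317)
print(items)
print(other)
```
[6, 8, 184, 317]
[6, 8, 184, 317]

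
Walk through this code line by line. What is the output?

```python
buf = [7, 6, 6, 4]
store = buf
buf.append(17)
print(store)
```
[7, 6, 6, 4, 17]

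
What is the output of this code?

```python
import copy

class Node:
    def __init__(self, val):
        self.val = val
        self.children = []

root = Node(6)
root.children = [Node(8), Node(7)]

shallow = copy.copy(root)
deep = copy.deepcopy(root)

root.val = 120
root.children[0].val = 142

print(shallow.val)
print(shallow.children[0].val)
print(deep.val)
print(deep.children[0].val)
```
6
142
6
8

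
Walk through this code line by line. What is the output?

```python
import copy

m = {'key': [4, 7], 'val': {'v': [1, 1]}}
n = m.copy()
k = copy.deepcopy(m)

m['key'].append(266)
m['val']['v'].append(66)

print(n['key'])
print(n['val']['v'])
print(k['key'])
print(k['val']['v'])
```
[4, 7, 266]
[1, 1, 66]
[4, 7]
[1, 1]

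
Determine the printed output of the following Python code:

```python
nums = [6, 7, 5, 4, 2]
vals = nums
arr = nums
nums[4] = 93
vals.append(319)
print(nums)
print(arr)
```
[6, 7, 5, 4, 93, 319]
[6, 7, 5, 4, 93, 319]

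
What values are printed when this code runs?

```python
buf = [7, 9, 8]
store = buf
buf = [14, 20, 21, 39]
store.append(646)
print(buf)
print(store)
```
[14, 20, 21, 39]
[7, 9, 8, 646]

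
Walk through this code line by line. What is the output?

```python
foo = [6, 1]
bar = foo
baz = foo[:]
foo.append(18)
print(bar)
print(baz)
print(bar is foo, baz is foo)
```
[6, 1, 18]
[6, 1]
True False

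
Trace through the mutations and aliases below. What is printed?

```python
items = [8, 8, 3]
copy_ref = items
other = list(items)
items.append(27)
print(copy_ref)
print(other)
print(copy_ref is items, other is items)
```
[8, 8, 3, 27]
[8, 8, 3]
True False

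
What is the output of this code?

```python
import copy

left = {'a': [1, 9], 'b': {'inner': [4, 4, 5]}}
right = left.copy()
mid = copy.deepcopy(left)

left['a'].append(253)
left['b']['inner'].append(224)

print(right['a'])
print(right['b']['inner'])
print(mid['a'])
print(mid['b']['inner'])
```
[1, 9, 253]
[4, 4, 5, 224]
[1, 9]
[4, 4, 5]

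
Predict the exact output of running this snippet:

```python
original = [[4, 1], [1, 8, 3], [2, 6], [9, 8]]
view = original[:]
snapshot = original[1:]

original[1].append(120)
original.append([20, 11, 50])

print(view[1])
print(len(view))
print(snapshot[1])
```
[1, 8, 3, 120]
4
[2, 6]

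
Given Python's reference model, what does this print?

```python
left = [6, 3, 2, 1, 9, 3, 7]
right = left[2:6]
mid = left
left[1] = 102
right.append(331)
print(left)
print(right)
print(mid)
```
[6, 102, 2, 1, 9, 3, 7]
[2, 1, 9, 3, 331]
[6, 102, 2, 1, 9, 3, 7]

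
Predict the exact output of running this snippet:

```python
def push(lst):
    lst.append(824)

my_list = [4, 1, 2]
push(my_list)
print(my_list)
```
[4, 1, 2, 824]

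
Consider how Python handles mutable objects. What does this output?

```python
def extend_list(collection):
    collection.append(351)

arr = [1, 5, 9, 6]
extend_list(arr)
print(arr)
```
[1, 5, 9, 6, 351]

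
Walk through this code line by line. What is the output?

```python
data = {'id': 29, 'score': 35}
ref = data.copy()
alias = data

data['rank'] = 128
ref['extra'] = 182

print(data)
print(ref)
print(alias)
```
{'id': 29, 'score': 35, 'rank': 128}
{'id': 29, 'score': 35, 'extra': 182}
{'id': 29, 'score': 35, 'rank': 128}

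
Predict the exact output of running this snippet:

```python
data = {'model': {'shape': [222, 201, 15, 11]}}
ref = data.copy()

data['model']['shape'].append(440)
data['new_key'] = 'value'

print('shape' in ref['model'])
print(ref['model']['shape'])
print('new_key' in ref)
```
True
[222, 201, 15, 11, 440]
False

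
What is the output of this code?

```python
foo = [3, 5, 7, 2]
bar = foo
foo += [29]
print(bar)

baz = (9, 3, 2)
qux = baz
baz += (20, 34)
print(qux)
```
[3, 5, 7, 2, 29]
(9, 3, 2)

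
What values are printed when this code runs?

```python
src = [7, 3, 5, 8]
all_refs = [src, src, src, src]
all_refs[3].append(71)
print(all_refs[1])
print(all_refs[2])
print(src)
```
[7, 3, 5, 8, 71]
[7, 3, 5, 8, 71]
[7, 3, 5, 8, 71]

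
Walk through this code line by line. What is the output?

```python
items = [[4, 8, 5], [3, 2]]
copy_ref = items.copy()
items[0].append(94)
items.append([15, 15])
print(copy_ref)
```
[[4, 8, 5, 94], [3, 2]]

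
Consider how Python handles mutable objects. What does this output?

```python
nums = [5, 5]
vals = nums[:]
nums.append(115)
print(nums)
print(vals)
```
[5, 5, 115]
[5, 5]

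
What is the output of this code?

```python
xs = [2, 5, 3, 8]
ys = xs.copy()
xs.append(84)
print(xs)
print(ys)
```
[2, 5, 3, 8, 84]
[2, 5, 3, 8]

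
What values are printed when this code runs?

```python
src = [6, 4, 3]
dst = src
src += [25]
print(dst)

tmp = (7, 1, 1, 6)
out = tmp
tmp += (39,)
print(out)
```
[6, 4, 3, 25]
(7, 1, 1, 6)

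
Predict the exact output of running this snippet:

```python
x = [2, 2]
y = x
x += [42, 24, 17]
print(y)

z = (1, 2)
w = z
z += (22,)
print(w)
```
[2, 2, 42, 24, 17]
(1, 2)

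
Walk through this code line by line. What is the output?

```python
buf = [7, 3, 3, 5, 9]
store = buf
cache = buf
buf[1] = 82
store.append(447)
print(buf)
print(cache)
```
[7, 82, 3, 5, 9, 447]
[7, 82, 3, 5, 9, 447]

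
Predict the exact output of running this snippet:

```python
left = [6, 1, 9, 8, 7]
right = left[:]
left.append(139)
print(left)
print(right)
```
[6, 1, 9, 8, 7, 139]
[6, 1, 9, 8, 7]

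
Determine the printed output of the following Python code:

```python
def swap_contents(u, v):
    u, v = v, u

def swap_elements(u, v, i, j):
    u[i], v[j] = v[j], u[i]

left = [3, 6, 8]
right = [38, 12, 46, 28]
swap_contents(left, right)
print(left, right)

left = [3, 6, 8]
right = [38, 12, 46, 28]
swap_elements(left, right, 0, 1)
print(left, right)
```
[3, 6, 8] [38, 12, 46, 28]
[12, 6, 8] [38, 3, 46, 28]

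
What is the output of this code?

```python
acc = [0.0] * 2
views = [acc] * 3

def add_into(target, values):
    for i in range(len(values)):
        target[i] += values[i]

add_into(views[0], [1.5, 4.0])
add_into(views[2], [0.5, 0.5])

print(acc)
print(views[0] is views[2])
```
[2.0, 4.5]
True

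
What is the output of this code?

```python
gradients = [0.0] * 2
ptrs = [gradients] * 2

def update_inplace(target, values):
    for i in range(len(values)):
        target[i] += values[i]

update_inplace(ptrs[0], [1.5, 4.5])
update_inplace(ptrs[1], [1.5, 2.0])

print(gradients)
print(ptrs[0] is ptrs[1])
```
[3.0, 6.5]
True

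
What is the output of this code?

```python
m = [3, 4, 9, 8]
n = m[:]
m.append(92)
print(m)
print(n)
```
[3, 4, 9, 8, 92]
[3, 4, 9, 8]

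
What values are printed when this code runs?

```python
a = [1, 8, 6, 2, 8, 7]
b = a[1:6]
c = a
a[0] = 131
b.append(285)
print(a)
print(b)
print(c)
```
[131, 8, 6, 2, 8, 7]
[8, 6, 2, 8, 7, 285]
[131, 8, 6, 2, 8, 7]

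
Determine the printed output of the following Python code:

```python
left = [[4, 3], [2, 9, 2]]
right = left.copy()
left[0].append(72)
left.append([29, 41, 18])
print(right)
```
[[4, 3, 72], [2, 9, 2]]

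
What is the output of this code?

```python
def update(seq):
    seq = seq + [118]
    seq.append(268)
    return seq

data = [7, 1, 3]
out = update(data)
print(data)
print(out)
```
[7, 1, 3]
[7, 1, 3, 118, 268]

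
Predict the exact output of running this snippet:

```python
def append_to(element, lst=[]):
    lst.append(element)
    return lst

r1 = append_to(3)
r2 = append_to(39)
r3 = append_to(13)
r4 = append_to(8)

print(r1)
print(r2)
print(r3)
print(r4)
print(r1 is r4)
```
[3, 39, 13, 8]
[3, 39, 13, 8]
[3, 39, 13, 8]
[3, 39, 13, 8]
True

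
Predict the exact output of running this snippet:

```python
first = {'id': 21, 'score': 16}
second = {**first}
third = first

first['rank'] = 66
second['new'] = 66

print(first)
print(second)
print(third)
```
{'id': 21, 'score': 16, 'rank': 66}
{'id': 21, 'score': 16, 'new': 66}
{'id': 21, 'score': 16, 'rank': 66}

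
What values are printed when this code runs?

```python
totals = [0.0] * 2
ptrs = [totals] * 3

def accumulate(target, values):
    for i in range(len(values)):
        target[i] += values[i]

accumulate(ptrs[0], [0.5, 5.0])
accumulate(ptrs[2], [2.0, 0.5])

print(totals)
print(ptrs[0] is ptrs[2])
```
[2.5, 5.5]
True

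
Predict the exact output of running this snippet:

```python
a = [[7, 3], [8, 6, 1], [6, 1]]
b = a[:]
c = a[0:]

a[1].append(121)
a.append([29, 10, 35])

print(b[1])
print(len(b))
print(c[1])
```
[8, 6, 1, 121]
3
[8, 6, 1, 121]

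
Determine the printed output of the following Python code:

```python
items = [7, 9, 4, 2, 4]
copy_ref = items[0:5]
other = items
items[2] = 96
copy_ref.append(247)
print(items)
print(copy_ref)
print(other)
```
[7, 9, 96, 2, 4]
[7, 9, 4, 2, 4, 247]
[7, 9, 96, 2, 4]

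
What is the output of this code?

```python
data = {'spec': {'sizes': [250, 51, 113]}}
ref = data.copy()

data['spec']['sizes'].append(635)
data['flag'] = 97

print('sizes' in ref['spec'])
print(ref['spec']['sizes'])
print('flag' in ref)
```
True
[250, 51, 113, 635]
False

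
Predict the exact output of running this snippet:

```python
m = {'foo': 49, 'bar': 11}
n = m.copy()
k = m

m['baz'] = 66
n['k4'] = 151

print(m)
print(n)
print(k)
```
{'foo': 49, 'bar': 11, 'baz': 66}
{'foo': 49, 'bar': 11, 'k4': 151}
{'foo': 49, 'bar': 11, 'baz': 66}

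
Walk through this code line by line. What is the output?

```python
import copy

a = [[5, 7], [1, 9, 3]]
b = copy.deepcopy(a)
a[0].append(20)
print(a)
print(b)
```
[[5, 7, 20], [1, 9, 3]]
[[5, 7], [1, 9, 3]]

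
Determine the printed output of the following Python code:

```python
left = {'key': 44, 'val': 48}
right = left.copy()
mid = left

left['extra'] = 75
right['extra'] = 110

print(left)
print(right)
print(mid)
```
{'key': 44, 'val': 48, 'extra': 75}
{'key': 44, 'val': 48, 'extra': 110}
{'key': 44, 'val': 48, 'extra': 75}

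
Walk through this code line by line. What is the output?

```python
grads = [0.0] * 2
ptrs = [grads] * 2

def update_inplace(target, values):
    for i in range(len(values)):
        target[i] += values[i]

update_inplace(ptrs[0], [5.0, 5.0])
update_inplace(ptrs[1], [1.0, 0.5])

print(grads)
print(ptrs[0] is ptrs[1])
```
[6.0, 5.5]
True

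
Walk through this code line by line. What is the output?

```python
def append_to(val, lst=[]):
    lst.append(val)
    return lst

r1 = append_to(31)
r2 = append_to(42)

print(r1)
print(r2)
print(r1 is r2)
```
[31, 42]
[31, 42]
True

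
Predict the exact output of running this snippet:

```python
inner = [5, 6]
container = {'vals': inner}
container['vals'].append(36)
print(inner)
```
[5, 6, 36]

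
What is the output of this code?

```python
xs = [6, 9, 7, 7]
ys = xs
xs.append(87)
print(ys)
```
[6, 9, 7, 7, 87]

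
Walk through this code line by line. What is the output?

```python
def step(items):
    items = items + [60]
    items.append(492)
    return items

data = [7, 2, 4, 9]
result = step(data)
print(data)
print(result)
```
[7, 2, 4, 9]
[7, 2, 4, 9, 60, 492]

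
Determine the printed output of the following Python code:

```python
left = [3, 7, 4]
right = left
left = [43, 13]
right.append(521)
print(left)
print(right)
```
[43, 13]
[3, 7, 4, 521]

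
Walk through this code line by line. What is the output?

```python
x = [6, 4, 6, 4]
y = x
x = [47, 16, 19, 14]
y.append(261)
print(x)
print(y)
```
[47, 16, 19, 14]
[6, 4, 6, 4, 261]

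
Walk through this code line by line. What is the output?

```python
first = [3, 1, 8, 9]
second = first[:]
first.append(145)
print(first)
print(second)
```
[3, 1, 8, 9, 145]
[3, 1, 8, 9]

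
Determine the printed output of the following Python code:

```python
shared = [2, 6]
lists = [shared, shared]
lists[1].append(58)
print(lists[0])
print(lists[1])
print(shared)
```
[2, 6, 58]
[2, 6, 58]
[2, 6, 58]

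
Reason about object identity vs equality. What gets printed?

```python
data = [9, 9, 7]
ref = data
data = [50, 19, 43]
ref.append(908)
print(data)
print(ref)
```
[50, 19, 43]
[9, 9, 7, 908]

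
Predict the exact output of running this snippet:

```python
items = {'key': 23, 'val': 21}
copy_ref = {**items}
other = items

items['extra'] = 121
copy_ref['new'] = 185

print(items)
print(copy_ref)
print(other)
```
{'key': 23, 'val': 21, 'extra': 121}
{'key': 23, 'val': 21, 'new': 185}
{'key': 23, 'val': 21, 'extra': 121}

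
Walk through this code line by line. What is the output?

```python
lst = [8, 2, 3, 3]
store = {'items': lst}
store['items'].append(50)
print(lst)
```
[8, 2, 3, 3, 50]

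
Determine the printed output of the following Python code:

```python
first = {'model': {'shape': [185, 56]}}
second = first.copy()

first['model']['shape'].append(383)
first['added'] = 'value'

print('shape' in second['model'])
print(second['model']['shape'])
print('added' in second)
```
True
[185, 56, 383]
False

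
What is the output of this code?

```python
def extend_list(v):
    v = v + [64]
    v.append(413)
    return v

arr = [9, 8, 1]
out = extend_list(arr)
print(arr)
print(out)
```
[9, 8, 1]
[9, 8, 1, 64, 413]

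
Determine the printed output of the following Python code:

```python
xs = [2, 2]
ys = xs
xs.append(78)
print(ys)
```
[2, 2, 78]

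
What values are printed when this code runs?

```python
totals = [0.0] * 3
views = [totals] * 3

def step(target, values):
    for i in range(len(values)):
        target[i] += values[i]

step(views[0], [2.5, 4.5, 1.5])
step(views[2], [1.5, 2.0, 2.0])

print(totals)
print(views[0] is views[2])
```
[4.0, 6.5, 3.5]
True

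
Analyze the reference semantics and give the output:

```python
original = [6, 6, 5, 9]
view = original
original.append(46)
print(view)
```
[6, 6, 5, 9, 46]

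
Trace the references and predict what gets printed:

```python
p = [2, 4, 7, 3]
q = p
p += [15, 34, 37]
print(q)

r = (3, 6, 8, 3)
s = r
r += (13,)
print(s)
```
[2, 4, 7, 3, 15, 34, 37]
(3, 6, 8, 3)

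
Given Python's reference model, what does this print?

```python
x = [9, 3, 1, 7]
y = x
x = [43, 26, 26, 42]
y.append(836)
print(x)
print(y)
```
[43, 26, 26, 42]
[9, 3, 1, 7, 836]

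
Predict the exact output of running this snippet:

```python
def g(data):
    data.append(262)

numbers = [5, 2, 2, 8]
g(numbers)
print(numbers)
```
[5, 2, 2, 8, 262]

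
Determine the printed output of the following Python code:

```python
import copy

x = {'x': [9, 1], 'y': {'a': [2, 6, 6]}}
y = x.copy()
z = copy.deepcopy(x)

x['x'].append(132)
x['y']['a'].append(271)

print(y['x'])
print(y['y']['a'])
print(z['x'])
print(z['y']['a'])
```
[9, 1, 132]
[2, 6, 6, 271]
[9, 1]
[2, 6, 6]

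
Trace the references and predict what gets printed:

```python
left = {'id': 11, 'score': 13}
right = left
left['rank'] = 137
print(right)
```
{'id': 11, 'score': 13, 'rank': 137}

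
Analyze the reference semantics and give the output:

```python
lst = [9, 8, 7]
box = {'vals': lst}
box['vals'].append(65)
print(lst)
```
[9, 8, 7, 65]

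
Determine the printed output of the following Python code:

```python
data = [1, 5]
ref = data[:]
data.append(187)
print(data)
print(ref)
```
[1, 5, 187]
[1, 5]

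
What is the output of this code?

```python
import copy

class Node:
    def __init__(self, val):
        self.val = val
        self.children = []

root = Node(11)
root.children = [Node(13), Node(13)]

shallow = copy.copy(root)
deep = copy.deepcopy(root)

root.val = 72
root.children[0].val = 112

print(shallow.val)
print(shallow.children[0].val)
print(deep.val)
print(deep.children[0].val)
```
11
112
11
13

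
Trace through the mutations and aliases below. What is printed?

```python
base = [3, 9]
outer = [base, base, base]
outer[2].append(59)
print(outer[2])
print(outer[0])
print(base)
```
[3, 9, 59]
[3, 9, 59]
[3, 9, 59]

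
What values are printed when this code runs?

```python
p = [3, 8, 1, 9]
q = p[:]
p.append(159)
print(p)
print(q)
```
[3, 8, 1, 9, 159]
[3, 8, 1, 9]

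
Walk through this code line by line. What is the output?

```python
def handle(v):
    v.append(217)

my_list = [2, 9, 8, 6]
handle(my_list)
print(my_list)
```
[2, 9, 8, 6, 217]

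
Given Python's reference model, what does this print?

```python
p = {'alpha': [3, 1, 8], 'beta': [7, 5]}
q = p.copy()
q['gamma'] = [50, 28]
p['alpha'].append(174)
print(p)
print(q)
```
{'alpha': [3, 1, 8, 174], 'beta': [7, 5]}
{'alpha': [3, 1, 8, 174], 'beta': [7, 5], 'gamma': [50, 28]}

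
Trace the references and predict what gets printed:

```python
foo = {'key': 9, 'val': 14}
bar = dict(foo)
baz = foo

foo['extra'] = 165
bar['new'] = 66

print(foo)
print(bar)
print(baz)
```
{'key': 9, 'val': 14, 'extra': 165}
{'key': 9, 'val': 14, 'new': 66}
{'key': 9, 'val': 14, 'extra': 165}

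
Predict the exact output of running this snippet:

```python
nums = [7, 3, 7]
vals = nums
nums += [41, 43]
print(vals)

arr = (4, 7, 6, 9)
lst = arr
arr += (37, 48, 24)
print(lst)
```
[7, 3, 7, 41, 43]
(4, 7, 6, 9)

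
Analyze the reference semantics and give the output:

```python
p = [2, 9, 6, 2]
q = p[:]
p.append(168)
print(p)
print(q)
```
[2, 9, 6, 2, 168]
[2, 9, 6, 2]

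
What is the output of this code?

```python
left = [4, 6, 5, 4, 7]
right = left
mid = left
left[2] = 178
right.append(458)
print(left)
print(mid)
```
[4, 6, 178, 4, 7, 458]
[4, 6, 178, 4, 7, 458]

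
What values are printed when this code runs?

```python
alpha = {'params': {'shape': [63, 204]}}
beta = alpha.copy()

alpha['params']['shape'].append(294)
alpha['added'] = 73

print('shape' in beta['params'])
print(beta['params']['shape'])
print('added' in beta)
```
True
[63, 204, 294]
False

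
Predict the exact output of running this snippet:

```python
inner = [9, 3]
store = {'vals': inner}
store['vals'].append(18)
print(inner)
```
[9, 3, 18]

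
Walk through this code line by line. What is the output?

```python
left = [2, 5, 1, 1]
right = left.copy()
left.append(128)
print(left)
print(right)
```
[2, 5, 1, 1, 128]
[2, 5, 1, 1]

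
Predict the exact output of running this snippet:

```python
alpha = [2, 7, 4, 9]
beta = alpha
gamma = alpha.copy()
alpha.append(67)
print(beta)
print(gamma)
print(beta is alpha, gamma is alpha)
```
[2, 7, 4, 9, 67]
[2, 7, 4, 9]
True False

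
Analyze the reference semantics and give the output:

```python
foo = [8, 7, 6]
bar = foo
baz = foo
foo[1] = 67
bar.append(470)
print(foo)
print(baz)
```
[8, 67, 6, 470]
[8, 67, 6, 470]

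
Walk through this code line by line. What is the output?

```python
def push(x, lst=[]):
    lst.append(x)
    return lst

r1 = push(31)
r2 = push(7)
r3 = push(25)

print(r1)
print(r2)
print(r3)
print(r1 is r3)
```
[31, 7, 25]
[31, 7, 25]
[31, 7, 25]
True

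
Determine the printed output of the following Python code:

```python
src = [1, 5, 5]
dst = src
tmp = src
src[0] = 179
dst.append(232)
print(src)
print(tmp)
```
[179, 5, 5, 232]
[179, 5, 5, 232]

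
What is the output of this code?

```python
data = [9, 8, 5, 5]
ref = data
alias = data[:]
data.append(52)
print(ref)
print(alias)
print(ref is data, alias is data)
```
[9, 8, 5, 5, 52]
[9, 8, 5, 5]
True False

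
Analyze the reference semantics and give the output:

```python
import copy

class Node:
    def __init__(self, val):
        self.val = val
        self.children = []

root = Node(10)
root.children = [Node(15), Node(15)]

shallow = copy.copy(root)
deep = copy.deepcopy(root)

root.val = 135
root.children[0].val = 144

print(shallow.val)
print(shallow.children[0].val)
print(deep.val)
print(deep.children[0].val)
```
10
144
10
15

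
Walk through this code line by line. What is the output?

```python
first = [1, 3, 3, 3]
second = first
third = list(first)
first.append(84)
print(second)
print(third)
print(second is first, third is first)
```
[1, 3, 3, 3, 84]
[1, 3, 3, 3]
True False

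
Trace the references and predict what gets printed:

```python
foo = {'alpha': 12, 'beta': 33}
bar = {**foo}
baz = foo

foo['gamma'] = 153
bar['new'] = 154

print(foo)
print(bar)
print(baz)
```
{'alpha': 12, 'beta': 33, 'gamma': 153}
{'alpha': 12, 'beta': 33, 'new': 154}
{'alpha': 12, 'beta': 33, 'gamma': 153}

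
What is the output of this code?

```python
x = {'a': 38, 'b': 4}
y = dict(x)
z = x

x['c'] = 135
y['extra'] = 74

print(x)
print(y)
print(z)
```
{'a': 38, 'b': 4, 'c': 135}
{'a': 38, 'b': 4, 'extra': 74}
{'a': 38, 'b': 4, 'c': 135}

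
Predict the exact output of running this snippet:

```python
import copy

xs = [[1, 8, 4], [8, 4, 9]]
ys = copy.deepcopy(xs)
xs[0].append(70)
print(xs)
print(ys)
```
[[1, 8, 4, 70], [8, 4, 9]]
[[1, 8, 4], [8, 4, 9]]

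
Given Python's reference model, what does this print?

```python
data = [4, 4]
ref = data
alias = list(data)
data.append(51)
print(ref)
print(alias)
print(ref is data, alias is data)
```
[4, 4, 51]
[4, 4]
True False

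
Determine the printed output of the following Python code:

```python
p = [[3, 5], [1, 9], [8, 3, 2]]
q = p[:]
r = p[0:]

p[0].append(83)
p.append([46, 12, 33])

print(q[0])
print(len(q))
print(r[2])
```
[3, 5, 83]
3
[8, 3, 2]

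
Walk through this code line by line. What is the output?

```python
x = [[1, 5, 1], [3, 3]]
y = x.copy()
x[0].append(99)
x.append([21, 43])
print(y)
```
[[1, 5, 1, 99], [3, 3]]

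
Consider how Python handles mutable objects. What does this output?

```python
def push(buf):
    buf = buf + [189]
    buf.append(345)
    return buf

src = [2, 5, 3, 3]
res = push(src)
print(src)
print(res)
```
[2, 5, 3, 3]
[2, 5, 3, 3, 189, 345]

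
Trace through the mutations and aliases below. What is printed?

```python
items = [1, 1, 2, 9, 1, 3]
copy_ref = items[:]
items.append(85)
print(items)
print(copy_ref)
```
[1, 1, 2, 9, 1, 3, 85]
[1, 1, 2, 9, 1, 3]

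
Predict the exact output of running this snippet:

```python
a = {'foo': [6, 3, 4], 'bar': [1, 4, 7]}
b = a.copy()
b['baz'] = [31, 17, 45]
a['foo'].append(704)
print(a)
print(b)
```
{'foo': [6, 3, 4, 704], 'bar': [1, 4, 7]}
{'foo': [6, 3, 4, 704], 'bar': [1, 4, 7], 'baz': [31, 17, 45]}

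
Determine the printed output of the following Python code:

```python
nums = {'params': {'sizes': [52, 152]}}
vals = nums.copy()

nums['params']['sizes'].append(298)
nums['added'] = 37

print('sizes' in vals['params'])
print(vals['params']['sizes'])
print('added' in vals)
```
True
[52, 152, 298]
False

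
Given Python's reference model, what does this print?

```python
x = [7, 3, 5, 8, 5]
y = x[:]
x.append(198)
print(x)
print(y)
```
[7, 3, 5, 8, 5, 198]
[7, 3, 5, 8, 5]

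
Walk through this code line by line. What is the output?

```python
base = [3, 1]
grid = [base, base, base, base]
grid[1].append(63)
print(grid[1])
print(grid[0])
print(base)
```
[3, 1, 63]
[3, 1, 63]
[3, 1, 63]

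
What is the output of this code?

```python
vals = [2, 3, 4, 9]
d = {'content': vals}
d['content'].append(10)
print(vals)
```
[2, 3, 4, 9, 10]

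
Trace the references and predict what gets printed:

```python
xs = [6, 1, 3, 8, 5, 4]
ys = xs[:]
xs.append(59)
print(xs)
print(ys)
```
[6, 1, 3, 8, 5, 4, 59]
[6, 1, 3, 8, 5, 4]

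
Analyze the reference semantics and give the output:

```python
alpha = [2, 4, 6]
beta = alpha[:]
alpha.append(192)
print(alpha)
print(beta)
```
[2, 4, 6, 192]
[2, 4, 6]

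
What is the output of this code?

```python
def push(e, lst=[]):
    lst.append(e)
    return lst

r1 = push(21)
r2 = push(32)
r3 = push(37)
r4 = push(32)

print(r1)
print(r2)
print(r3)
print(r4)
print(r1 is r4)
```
[21, 32, 37, 32]
[21, 32, 37, 32]
[21, 32, 37, 32]
[21, 32, 37, 32]
True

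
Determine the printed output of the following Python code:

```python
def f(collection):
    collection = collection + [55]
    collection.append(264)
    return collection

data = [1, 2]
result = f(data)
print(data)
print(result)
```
[1, 2]
[1, 2, 55, 264]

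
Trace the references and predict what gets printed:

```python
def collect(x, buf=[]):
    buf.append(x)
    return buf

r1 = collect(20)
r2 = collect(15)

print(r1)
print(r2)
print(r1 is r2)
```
[20, 15]
[20, 15]
True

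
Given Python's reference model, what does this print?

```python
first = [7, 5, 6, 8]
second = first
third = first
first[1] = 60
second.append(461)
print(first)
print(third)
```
[7, 60, 6, 8, 461]
[7, 60, 6, 8, 461]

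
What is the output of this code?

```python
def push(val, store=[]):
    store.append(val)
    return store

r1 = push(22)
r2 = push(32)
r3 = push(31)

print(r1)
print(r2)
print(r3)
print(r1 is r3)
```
[22, 32, 31]
[22, 32, 31]
[22, 32, 31]
True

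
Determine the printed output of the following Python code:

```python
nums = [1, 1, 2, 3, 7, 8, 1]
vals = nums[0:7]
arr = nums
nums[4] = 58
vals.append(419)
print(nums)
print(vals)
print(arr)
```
[1, 1, 2, 3, 58, 8, 1]
[1, 1, 2, 3, 7, 8, 1, 419]
[1, 1, 2, 3, 58, 8, 1]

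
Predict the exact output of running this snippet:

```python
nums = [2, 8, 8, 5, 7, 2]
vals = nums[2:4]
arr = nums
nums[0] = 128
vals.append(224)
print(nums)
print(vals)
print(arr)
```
[128, 8, 8, 5, 7, 2]
[8, 5, 224]
[128, 8, 8, 5, 7, 2]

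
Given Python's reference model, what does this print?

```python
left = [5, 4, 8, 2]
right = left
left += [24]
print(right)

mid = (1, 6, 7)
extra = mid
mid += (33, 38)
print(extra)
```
[5, 4, 8, 2, 24]
(1, 6, 7)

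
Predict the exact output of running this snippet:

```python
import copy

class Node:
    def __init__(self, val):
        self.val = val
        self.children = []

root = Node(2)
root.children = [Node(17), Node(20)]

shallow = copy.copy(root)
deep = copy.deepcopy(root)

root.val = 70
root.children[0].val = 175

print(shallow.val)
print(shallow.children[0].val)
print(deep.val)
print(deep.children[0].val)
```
2
175
2
17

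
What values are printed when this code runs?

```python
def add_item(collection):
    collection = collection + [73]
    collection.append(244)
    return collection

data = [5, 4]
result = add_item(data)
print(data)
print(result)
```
[5, 4]
[5, 4, 73, 244]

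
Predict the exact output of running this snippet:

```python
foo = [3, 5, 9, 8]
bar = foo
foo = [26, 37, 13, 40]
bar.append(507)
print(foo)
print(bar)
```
[26, 37, 13, 40]
[3, 5, 9, 8, 507]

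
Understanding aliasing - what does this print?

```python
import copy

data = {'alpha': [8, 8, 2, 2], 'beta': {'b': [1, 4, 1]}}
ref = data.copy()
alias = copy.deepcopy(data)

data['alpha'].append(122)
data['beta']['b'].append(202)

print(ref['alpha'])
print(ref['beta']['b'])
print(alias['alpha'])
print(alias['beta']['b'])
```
[8, 8, 2, 2, 122]
[1, 4, 1, 202]
[8, 8, 2, 2]
[1, 4, 1]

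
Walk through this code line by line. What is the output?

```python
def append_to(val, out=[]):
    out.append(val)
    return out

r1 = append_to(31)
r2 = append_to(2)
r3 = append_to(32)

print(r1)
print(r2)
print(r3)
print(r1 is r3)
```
[31, 2, 32]
[31, 2, 32]
[31, 2, 32]
True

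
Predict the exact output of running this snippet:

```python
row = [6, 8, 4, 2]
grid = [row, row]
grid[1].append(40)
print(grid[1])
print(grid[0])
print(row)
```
[6, 8, 4, 2, 40]
[6, 8, 4, 2, 40]
[6, 8, 4, 2, 40]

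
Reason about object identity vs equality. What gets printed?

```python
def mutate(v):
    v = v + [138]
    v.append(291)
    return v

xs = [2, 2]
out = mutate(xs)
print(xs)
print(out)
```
[2, 2]
[2, 2, 138, 291]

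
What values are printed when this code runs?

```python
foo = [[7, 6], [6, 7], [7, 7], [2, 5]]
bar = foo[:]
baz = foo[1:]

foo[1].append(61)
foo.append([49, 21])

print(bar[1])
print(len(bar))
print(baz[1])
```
[6, 7, 61]
4
[7, 7]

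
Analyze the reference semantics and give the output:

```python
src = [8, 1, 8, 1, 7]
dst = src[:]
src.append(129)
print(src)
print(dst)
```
[8, 1, 8, 1, 7, 129]
[8, 1, 8, 1, 7]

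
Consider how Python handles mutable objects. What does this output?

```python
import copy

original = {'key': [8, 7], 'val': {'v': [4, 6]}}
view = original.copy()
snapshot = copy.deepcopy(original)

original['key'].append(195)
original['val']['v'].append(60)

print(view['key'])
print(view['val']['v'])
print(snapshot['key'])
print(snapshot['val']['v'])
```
[8, 7, 195]
[4, 6, 60]
[8, 7]
[4, 6]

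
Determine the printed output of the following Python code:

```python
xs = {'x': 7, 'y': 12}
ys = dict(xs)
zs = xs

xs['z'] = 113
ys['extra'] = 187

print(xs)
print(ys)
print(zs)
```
{'x': 7, 'y': 12, 'z': 113}
{'x': 7, 'y': 12, 'extra': 187}
{'x': 7, 'y': 12, 'z': 113}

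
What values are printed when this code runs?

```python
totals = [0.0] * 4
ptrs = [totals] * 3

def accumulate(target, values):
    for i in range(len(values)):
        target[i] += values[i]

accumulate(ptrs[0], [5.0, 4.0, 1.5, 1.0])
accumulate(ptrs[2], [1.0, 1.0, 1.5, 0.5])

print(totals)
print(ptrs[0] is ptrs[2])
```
[6.0, 5.0, 3.0, 1.5]
True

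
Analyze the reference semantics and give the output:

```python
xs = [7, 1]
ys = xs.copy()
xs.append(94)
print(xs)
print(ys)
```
[7, 1, 94]
[7, 1]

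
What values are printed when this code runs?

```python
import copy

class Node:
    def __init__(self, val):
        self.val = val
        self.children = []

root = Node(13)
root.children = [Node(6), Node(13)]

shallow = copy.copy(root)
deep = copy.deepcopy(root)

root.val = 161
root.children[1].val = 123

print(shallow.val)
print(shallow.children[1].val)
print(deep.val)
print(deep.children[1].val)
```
13
123
13
13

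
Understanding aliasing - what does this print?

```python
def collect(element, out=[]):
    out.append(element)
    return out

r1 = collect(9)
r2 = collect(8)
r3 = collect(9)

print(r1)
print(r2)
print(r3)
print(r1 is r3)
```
[9, 8, 9]
[9, 8, 9]
[9, 8, 9]
True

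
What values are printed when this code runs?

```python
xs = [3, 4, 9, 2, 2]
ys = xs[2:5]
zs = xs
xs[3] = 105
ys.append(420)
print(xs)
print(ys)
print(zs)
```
[3, 4, 9, 105, 2]
[9, 2, 2, 420]
[3, 4, 9, 105, 2]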